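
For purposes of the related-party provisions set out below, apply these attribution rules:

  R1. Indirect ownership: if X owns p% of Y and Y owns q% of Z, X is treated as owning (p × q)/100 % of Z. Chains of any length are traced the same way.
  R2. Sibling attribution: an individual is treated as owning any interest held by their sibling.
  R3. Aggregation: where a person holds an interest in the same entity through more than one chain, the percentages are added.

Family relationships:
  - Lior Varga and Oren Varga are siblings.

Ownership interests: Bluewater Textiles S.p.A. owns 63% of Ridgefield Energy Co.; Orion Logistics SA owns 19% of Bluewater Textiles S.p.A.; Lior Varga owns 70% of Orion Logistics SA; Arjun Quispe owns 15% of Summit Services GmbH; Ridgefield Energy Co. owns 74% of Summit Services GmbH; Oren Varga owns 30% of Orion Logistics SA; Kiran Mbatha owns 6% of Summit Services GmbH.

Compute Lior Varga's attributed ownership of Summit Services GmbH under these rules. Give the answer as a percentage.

By sibling attribution (R2), Lior Varga is treated as also owning Oren Varga's interest in Orion Logistics SA, giving 70% + 30% = 100%.
Chain via Orion Logistics SA → Bluewater Textiles S.p.A. → Ridgefield Energy Co. (R1): 100% × 19% × 63% × 74% = 8.8578% of Summit Services GmbH.

8.8578%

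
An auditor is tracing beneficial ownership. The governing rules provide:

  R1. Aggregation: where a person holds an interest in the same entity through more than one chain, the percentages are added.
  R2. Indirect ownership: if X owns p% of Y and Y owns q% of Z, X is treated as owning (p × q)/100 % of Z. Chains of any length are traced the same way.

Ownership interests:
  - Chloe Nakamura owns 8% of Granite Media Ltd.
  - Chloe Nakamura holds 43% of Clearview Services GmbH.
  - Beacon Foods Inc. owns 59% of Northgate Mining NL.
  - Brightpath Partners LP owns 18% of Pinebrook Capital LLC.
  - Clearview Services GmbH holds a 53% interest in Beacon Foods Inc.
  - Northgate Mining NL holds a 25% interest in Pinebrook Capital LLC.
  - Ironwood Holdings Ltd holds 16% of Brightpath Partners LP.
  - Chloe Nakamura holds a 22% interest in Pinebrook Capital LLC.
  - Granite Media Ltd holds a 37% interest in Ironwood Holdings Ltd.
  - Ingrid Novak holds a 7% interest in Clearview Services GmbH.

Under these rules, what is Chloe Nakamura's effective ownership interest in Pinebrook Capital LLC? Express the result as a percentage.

Chain via Clearview Services GmbH → Beacon Foods Inc. → Northgate Mining NL (R2): 43% × 53% × 59% × 25% = 3.361525% of Pinebrook Capital LLC.
Chain via Granite Media Ltd → Ironwood Holdings Ltd → Brightpath Partners LP (R2): 8% × 37% × 16% × 18% = 0.085248% of Pinebrook Capital LLC.
Direct interest in Pinebrook Capital LLC: 22%.
Aggregating (R1): 3.361525% + 0.085248% + 22% = 25.446773%.

25.446773%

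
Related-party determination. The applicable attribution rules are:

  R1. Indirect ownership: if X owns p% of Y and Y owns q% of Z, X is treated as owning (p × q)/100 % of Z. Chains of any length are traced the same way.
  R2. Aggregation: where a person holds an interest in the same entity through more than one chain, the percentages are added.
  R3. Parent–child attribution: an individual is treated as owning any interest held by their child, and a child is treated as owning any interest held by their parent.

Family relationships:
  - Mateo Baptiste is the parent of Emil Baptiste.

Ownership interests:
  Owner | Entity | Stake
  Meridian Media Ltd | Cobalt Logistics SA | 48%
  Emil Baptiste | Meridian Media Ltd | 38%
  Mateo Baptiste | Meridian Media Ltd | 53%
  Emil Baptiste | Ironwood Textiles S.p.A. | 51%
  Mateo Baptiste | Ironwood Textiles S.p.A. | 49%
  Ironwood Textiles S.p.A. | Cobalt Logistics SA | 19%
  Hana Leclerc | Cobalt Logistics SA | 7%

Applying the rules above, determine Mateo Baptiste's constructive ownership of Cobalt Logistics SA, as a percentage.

By parent–child attribution (R3), Mateo Baptiste is treated as also owning Emil Baptiste's interest in Ironwood Textiles S.p.A, giving 49% + 51% = 100%.
By parent–child attribution (R3), Mateo Baptiste is treated as also owning Emil Baptiste's interest in Meridian Media Ltd, giving 53% + 38% = 91%.
Chain via Ironwood Textiles S.p.A. (R1): 100% × 19% = 19% of Cobalt Logistics SA.
Chain via Meridian Media Ltd (R1): 91% × 48% = 43.68% of Cobalt Logistics SA.
Aggregating (R2): 19% + 43.68% = 62.68%.

62.68%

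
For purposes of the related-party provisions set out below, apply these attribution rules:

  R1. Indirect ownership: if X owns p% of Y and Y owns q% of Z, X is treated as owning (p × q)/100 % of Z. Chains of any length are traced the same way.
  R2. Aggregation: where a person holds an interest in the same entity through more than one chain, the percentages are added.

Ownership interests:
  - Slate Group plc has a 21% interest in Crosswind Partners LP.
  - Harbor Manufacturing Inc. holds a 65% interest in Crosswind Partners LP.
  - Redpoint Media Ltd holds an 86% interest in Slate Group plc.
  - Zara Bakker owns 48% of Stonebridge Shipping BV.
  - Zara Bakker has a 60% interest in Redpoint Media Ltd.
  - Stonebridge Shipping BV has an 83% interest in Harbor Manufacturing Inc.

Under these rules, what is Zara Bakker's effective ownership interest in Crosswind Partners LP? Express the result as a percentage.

36.732%

Chain via Stonebridge Shipping BV → Harbor Manufacturing Inc. (R1): 48% × 83% × 65% = 25.896% of Crosswind Partners LP.
Chain via Redpoint Media Ltd → Slate Group plc (R1): 60% × 86% × 21% = 10.836% of Crosswind Partners LP.
Aggregating (R2): 25.896% + 10.836% = 36.732%.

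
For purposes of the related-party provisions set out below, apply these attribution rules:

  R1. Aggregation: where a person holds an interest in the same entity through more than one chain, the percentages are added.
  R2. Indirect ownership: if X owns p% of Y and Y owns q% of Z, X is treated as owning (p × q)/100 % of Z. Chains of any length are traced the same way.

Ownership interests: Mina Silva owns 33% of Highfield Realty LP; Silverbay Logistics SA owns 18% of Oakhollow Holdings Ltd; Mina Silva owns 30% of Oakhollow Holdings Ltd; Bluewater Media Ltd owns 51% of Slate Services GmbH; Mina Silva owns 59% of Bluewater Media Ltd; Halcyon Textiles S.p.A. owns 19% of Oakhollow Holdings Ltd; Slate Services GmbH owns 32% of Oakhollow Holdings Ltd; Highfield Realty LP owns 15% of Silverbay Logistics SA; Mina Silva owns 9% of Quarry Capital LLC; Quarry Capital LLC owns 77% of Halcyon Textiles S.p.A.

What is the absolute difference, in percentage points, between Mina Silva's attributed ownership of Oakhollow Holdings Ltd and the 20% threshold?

21.8365

Chain via Highfield Realty LP → Silverbay Logistics SA (R2): 33% × 15% × 18% = 0.891% of Oakhollow Holdings Ltd.
Chain via Quarry Capital LLC → Halcyon Textiles S.p.A. (R2): 9% × 77% × 19% = 1.3167% of Oakhollow Holdings Ltd.
Chain via Bluewater Media Ltd → Slate Services GmbH (R2): 59% × 51% × 32% = 9.6288% of Oakhollow Holdings Ltd.
Direct interest in Oakhollow Holdings Ltd: 30%.
Aggregating (R1): 0.891% + 1.3167% + 9.6288% + 30% = 41.8365%.
41.8365% exceeds the 20% threshold by 21.8365 percentage points.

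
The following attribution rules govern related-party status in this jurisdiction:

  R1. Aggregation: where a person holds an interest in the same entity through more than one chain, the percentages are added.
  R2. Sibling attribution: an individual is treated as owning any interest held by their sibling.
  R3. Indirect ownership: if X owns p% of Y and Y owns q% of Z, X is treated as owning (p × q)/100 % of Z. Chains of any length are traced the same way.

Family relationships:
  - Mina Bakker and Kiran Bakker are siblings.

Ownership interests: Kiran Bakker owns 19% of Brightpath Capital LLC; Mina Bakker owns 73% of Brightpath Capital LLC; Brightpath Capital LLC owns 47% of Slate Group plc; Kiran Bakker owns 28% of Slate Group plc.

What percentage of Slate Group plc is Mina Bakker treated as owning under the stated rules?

71.24%

By sibling attribution (R2), Mina Bakker is treated as also owning Kiran Bakker's interest in Brightpath Capital LLC, giving 73% + 19% = 92%.
By sibling attribution (R2), Mina Bakker is treated as owning Kiran Bakker's 28% interest in Slate Group plc.
Chain via Brightpath Capital LLC (R3): 92% × 47% = 43.24% of Slate Group plc.
Direct interest in Slate Group plc: 28%.
Aggregating (R1): 43.24% + 28% = 71.24%.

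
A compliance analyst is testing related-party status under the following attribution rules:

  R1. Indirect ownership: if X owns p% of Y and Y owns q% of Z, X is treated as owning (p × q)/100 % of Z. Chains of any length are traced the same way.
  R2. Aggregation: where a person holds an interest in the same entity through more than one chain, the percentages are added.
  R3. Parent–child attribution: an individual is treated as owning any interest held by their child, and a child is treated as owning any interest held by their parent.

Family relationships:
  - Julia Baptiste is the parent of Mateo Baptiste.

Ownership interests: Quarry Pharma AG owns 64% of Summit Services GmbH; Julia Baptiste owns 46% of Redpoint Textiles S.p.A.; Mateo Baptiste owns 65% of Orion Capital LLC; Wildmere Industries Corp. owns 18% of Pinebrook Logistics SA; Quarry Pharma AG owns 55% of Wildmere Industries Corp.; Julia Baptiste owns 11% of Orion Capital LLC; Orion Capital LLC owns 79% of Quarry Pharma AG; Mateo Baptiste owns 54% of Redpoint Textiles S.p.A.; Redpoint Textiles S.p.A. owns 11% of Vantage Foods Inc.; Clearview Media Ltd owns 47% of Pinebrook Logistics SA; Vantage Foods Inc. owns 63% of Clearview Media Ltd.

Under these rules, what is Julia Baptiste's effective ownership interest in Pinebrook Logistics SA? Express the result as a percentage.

9.20106%

By parent–child attribution (R3), Julia Baptiste is treated as also owning Mateo Baptiste's interest in Redpoint Textiles S.p.A, giving 46% + 54% = 100%.
By parent–child attribution (R3), Julia Baptiste is treated as also owning Mateo Baptiste's interest in Orion Capital LLC, giving 11% + 65% = 76%.
Chain via Redpoint Textiles S.p.A. → Vantage Foods Inc. → Clearview Media Ltd (R1): 100% × 11% × 63% × 47% = 3.2571% of Pinebrook Logistics SA.
Chain via Orion Capital LLC → Quarry Pharma AG → Wildmere Industries Corp. (R1): 76% × 79% × 55% × 18% = 5.94396% of Pinebrook Logistics SA.
Aggregating (R2): 3.2571% + 5.94396% = 9.20106%.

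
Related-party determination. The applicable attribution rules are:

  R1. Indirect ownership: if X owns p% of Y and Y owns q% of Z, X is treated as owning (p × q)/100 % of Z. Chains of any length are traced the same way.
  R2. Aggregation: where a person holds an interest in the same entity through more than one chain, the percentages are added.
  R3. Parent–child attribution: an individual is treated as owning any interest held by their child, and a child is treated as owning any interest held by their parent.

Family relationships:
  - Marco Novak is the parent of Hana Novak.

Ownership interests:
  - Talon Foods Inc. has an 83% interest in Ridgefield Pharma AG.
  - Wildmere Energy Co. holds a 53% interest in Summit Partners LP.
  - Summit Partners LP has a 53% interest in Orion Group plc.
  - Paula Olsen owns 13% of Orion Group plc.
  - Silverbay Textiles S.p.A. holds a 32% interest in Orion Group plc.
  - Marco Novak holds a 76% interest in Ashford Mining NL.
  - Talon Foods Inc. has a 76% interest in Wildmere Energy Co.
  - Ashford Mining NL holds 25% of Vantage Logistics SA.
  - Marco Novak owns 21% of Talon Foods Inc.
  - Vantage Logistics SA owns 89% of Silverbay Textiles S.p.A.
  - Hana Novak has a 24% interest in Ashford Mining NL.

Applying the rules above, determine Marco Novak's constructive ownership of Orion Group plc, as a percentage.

11.603164%

By parent–child attribution (R3), Marco Novak is treated as also owning Hana Novak's interest in Ashford Mining NL, giving 76% + 24% = 100%.
Chain via Ashford Mining NL → Vantage Logistics SA → Silverbay Textiles S.p.A. (R1): 100% × 25% × 89% × 32% = 7.12% of Orion Group plc.
Chain via Talon Foods Inc. → Wildmere Energy Co. → Summit Partners LP (R1): 21% × 76% × 53% × 53% = 4.483164% of Orion Group plc.
Aggregating (R2): 7.12% + 4.483164% = 11.603164%.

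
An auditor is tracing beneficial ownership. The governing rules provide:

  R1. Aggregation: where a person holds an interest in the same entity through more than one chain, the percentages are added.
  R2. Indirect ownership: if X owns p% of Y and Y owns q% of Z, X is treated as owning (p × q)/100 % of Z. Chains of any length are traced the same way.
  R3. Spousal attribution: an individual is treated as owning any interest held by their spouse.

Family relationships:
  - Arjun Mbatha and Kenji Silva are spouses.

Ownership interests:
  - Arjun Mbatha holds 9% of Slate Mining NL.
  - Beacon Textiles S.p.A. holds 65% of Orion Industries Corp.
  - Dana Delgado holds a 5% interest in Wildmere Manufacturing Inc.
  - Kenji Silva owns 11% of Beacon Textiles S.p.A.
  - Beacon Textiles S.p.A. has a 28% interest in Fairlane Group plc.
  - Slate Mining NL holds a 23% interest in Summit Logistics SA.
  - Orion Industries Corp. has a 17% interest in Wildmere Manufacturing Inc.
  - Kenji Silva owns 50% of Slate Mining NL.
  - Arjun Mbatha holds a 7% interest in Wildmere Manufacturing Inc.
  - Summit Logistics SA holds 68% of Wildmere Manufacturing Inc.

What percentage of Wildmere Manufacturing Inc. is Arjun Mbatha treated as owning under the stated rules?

By spousal attribution (R3), Arjun Mbatha is treated as also owning Kenji Silva's interest in Slate Mining NL, giving 9% + 50% = 59%.
By spousal attribution (R3), Arjun Mbatha is treated as owning Kenji Silva's 11% interest in Beacon Textiles S.p.A.
Chain via Slate Mining NL → Summit Logistics SA (R2): 59% × 23% × 68% = 9.2276% of Wildmere Manufacturing Inc.
Direct interest in Wildmere Manufacturing Inc: 7%.
Chain via Beacon Textiles S.p.A. → Orion Industries Corp. (R2): 11% × 65% × 17% = 1.2155% of Wildmere Manufacturing Inc.
Aggregating (R1): 9.2276% + 7% + 1.2155% = 17.4431%.

17.4431%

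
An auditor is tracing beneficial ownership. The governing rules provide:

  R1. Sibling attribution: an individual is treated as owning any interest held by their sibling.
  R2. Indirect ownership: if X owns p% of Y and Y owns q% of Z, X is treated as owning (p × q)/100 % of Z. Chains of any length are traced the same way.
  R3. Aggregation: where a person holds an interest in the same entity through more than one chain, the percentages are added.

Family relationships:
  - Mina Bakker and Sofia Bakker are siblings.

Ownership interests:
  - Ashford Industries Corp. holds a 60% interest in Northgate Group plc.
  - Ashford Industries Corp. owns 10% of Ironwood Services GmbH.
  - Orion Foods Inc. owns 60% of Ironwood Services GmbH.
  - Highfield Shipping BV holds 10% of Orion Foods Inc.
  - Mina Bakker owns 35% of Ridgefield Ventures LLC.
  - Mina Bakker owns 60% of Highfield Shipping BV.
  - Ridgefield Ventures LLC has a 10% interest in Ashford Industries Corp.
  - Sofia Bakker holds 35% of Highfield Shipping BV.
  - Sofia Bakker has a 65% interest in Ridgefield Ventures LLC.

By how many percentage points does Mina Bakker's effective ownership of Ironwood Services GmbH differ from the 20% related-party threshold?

By sibling attribution (R1), Mina Bakker is treated as also owning Sofia Bakker's interest in Highfield Shipping BV, giving 60% + 35% = 95%.
By sibling attribution (R1), Mina Bakker is treated as also owning Sofia Bakker's interest in Ridgefield Ventures LLC, giving 35% + 65% = 100%.
Chain via Highfield Shipping BV → Orion Foods Inc. (R2): 95% × 10% × 60% = 5.7% of Ironwood Services GmbH.
Chain via Ridgefield Ventures LLC → Ashford Industries Corp. (R2): 100% × 10% × 10% = 1% of Ironwood Services GmbH.
Aggregating (R3): 5.7% + 1% = 6.7%.
6.7% falls short of the 20% threshold by 13.3 percentage points.

13.3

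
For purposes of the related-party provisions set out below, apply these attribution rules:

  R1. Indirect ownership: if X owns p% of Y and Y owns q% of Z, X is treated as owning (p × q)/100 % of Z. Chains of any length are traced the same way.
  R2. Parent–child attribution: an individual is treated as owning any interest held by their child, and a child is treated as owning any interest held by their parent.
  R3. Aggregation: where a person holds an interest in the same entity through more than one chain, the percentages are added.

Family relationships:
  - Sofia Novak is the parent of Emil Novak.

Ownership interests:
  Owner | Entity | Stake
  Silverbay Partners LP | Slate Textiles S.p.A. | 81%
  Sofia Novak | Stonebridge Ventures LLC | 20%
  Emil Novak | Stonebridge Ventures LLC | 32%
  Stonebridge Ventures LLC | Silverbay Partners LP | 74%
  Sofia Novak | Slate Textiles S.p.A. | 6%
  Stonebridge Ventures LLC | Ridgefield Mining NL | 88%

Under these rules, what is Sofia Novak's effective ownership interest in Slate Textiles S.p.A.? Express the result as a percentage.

By parent–child attribution (R2), Sofia Novak is treated as also owning Emil Novak's interest in Stonebridge Ventures LLC, giving 20% + 32% = 52%.
Chain via Stonebridge Ventures LLC → Silverbay Partners LP (R1): 52% × 74% × 81% = 31.1688% of Slate Textiles S.p.A.
Direct interest in Slate Textiles S.p.A: 6%.
Aggregating (R3): 31.1688% + 6% = 37.1688%.

37.1688%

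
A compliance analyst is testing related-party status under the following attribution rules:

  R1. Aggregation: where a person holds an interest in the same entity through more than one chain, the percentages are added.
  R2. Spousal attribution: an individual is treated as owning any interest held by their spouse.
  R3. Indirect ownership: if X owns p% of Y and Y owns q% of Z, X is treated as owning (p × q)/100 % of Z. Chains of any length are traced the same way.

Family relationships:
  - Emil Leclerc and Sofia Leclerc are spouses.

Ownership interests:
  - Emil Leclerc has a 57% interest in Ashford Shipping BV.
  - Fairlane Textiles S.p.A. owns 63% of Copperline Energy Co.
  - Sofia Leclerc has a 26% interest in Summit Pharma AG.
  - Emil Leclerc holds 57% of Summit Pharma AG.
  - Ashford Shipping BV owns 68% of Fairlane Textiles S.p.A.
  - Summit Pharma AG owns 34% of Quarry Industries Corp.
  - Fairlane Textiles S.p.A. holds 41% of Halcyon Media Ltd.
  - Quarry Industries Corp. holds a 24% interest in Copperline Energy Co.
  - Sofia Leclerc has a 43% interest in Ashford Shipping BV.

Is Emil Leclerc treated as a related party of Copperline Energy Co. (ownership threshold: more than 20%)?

By spousal attribution (R2), Emil Leclerc is treated as also owning Sofia Leclerc's interest in Ashford Shipping BV, giving 57% + 43% = 100%.
By spousal attribution (R2), Emil Leclerc is treated as also owning Sofia Leclerc's interest in Summit Pharma AG, giving 57% + 26% = 83%.
Chain via Ashford Shipping BV → Fairlane Textiles S.p.A. (R3): 100% × 68% × 63% = 42.84% of Copperline Energy Co.
Chain via Summit Pharma AG → Quarry Industries Corp. (R3): 83% × 34% × 24% = 6.7728% of Copperline Energy Co.
Aggregating (R1): 42.84% + 6.7728% = 49.6128%.
49.6128% exceeds the 20% threshold, so Emil is a related party to Copperline Energy Co.

Yes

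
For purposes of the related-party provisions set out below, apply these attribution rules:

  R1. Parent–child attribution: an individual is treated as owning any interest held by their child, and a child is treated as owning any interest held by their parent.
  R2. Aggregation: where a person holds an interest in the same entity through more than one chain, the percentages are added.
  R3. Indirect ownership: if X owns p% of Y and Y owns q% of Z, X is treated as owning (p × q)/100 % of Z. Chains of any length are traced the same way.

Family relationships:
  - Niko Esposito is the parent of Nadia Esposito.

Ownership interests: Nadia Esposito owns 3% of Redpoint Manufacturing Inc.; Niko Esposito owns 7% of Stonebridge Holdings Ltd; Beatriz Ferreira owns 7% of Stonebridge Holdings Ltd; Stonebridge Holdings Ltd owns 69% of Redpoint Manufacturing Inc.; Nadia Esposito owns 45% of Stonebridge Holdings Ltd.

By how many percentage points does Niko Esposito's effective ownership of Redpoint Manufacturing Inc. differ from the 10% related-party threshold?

By parent–child attribution (R1), Niko Esposito is treated as also owning Nadia Esposito's interest in Stonebridge Holdings Ltd, giving 7% + 45% = 52%.
By parent–child attribution (R1), Niko Esposito is treated as owning Nadia Esposito's 3% interest in Redpoint Manufacturing Inc.
Chain via Stonebridge Holdings Ltd (R3): 52% × 69% = 35.88% of Redpoint Manufacturing Inc.
Direct interest in Redpoint Manufacturing Inc: 3%.
Aggregating (R2): 35.88% + 3% = 38.88%.
38.88% exceeds the 10% threshold by 28.88 percentage points.

28.88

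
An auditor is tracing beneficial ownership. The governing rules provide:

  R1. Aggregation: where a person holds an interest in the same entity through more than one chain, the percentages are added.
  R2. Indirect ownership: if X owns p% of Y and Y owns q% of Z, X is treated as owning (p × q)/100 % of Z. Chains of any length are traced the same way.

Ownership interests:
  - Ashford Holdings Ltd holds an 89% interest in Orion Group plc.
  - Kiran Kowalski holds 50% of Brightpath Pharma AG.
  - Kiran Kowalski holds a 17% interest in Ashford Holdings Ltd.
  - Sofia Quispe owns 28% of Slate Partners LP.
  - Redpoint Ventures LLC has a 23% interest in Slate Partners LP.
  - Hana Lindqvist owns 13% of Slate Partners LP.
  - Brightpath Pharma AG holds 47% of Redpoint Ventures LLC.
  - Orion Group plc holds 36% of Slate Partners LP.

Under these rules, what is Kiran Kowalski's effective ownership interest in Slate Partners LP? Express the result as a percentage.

10.8518%

Chain via Ashford Holdings Ltd → Orion Group plc (R2): 17% × 89% × 36% = 5.4468% of Slate Partners LP.
Chain via Brightpath Pharma AG → Redpoint Ventures LLC (R2): 50% × 47% × 23% = 5.405% of Slate Partners LP.
Aggregating (R1): 5.4468% + 5.405% = 10.8518%.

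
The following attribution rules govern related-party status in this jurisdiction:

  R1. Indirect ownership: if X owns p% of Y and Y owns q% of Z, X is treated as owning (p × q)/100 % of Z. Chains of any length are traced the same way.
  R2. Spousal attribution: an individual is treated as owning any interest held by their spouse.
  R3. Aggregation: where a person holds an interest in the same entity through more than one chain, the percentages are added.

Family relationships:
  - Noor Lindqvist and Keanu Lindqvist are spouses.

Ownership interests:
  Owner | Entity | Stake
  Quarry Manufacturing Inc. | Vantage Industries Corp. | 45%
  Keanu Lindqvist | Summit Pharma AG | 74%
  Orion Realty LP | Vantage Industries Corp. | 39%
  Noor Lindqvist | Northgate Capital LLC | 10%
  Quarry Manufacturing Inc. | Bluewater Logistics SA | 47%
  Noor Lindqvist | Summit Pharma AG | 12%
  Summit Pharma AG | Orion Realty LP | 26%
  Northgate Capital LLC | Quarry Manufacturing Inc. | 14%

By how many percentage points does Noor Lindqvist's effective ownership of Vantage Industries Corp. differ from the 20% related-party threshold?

By spousal attribution (R2), Noor Lindqvist is treated as also owning Keanu Lindqvist's interest in Summit Pharma AG, giving 12% + 74% = 86%.
Chain via Northgate Capital LLC → Quarry Manufacturing Inc. (R1): 10% × 14% × 45% = 0.63% of Vantage Industries Corp.
Chain via Summit Pharma AG → Orion Realty LP (R1): 86% × 26% × 39% = 8.7204% of Vantage Industries Corp.
Aggregating (R3): 0.63% + 8.7204% = 9.3504%.
9.3504% falls short of the 20% threshold by 10.6496 percentage points.

10.6496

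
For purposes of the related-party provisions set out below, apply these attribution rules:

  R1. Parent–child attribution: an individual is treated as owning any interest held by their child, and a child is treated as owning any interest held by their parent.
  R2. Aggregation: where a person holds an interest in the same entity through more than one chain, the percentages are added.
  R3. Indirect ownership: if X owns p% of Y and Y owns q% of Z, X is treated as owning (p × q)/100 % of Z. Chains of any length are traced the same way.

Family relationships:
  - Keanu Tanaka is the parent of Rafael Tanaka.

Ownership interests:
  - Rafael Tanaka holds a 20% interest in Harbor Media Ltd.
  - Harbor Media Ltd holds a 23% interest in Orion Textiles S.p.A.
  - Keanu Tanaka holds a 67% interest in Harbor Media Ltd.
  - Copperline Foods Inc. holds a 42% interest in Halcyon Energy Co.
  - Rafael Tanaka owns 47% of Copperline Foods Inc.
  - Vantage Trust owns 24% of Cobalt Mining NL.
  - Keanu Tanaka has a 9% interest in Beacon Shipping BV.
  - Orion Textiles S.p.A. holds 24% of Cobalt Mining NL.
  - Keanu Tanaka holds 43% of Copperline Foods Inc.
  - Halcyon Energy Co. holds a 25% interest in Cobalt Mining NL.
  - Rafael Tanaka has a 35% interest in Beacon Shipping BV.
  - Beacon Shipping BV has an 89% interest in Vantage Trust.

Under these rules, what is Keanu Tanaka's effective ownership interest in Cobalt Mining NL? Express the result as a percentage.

23.6508%

By parent–child attribution (R1), Keanu Tanaka is treated as also owning Rafael Tanaka's interest in Beacon Shipping BV, giving 9% + 35% = 44%.
By parent–child attribution (R1), Keanu Tanaka is treated as also owning Rafael Tanaka's interest in Harbor Media Ltd, giving 67% + 20% = 87%.
By parent–child attribution (R1), Keanu Tanaka is treated as also owning Rafael Tanaka's interest in Copperline Foods Inc, giving 43% + 47% = 90%.
Chain via Beacon Shipping BV → Vantage Trust (R3): 44% × 89% × 24% = 9.3984% of Cobalt Mining NL.
Chain via Harbor Media Ltd → Orion Textiles S.p.A. (R3): 87% × 23% × 24% = 4.8024% of Cobalt Mining NL.
Chain via Copperline Foods Inc. → Halcyon Energy Co. (R3): 90% × 42% × 25% = 9.45% of Cobalt Mining NL.
Aggregating (R2): 9.3984% + 4.8024% + 9.45% = 23.6508%.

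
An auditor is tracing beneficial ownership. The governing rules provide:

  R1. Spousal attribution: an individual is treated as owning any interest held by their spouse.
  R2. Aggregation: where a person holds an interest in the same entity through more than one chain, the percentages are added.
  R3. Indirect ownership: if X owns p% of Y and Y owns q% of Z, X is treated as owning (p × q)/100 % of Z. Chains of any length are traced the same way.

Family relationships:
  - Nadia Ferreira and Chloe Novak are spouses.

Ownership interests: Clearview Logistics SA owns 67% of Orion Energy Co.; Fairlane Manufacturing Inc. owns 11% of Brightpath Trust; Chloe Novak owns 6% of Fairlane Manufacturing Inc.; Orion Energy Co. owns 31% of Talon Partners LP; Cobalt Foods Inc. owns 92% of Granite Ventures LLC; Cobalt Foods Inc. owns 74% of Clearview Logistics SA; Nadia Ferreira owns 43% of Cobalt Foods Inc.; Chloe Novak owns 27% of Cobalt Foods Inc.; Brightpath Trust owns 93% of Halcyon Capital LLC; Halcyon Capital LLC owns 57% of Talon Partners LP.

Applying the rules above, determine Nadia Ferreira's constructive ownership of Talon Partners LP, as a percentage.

11.108726%

By spousal attribution (R1), Nadia Ferreira is treated as also owning Chloe Novak's interest in Cobalt Foods Inc, giving 43% + 27% = 70%.
By spousal attribution (R1), Nadia Ferreira is treated as owning Chloe Novak's 6% interest in Fairlane Manufacturing Inc.
Chain via Cobalt Foods Inc. → Clearview Logistics SA → Orion Energy Co. (R3): 70% × 74% × 67% × 31% = 10.75886% of Talon Partners LP.
Chain via Fairlane Manufacturing Inc. → Brightpath Trust → Halcyon Capital LLC (R3): 6% × 11% × 93% × 57% = 0.349866% of Talon Partners LP.
Aggregating (R2): 10.75886% + 0.349866% = 11.108726%.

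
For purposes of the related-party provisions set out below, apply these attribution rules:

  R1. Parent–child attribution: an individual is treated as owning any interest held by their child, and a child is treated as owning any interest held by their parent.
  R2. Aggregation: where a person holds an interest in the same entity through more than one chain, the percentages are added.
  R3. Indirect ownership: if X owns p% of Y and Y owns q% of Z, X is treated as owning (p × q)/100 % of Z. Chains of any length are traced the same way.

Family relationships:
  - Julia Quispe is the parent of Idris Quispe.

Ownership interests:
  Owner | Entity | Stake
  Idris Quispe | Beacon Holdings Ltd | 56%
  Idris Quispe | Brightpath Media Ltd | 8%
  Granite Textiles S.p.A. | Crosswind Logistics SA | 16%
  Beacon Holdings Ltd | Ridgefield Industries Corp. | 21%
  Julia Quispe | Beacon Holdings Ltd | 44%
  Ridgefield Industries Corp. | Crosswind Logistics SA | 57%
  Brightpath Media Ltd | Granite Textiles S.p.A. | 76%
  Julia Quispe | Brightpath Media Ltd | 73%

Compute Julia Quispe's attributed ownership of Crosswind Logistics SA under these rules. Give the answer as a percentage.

21.8196%

By parent–child attribution (R1), Julia Quispe is treated as also owning Idris Quispe's interest in Brightpath Media Ltd, giving 73% + 8% = 81%.
By parent–child attribution (R1), Julia Quispe is treated as also owning Idris Quispe's interest in Beacon Holdings Ltd, giving 44% + 56% = 100%.
Chain via Brightpath Media Ltd → Granite Textiles S.p.A. (R3): 81% × 76% × 16% = 9.8496% of Crosswind Logistics SA.
Chain via Beacon Holdings Ltd → Ridgefield Industries Corp. (R3): 100% × 21% × 57% = 11.97% of Crosswind Logistics SA.
Aggregating (R2): 9.8496% + 11.97% = 21.8196%.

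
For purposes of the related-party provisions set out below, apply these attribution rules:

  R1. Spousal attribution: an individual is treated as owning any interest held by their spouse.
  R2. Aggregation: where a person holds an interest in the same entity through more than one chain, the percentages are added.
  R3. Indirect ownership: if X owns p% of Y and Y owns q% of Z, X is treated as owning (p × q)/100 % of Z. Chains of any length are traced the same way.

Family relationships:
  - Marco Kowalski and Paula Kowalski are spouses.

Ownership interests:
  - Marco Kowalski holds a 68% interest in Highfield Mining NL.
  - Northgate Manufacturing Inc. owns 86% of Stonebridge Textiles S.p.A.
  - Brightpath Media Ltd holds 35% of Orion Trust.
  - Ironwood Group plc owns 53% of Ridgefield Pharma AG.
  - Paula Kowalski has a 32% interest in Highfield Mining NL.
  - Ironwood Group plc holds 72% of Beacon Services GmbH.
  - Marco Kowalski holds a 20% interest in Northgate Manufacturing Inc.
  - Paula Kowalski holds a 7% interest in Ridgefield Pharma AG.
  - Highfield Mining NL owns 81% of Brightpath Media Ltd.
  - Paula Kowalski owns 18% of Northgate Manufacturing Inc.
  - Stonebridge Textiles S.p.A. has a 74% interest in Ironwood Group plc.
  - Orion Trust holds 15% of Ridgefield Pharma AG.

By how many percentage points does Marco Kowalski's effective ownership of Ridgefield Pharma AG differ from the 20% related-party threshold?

4.069596

By spousal attribution (R1), Marco Kowalski is treated as also owning Paula Kowalski's interest in Northgate Manufacturing Inc, giving 20% + 18% = 38%.
By spousal attribution (R1), Marco Kowalski is treated as also owning Paula Kowalski's interest in Highfield Mining NL, giving 68% + 32% = 100%.
By spousal attribution (R1), Marco Kowalski is treated as owning Paula Kowalski's 7% interest in Ridgefield Pharma AG.
Chain via Northgate Manufacturing Inc. → Stonebridge Textiles S.p.A. → Ironwood Group plc (R3): 38% × 86% × 74% × 53% = 12.817096% of Ridgefield Pharma AG.
Chain via Highfield Mining NL → Brightpath Media Ltd → Orion Trust (R3): 100% × 81% × 35% × 15% = 4.2525% of Ridgefield Pharma AG.
Direct interest in Ridgefield Pharma AG: 7%.
Aggregating (R2): 12.817096% + 4.2525% + 7% = 24.069596%.
24.069596% exceeds the 20% threshold by 4.069596 percentage points.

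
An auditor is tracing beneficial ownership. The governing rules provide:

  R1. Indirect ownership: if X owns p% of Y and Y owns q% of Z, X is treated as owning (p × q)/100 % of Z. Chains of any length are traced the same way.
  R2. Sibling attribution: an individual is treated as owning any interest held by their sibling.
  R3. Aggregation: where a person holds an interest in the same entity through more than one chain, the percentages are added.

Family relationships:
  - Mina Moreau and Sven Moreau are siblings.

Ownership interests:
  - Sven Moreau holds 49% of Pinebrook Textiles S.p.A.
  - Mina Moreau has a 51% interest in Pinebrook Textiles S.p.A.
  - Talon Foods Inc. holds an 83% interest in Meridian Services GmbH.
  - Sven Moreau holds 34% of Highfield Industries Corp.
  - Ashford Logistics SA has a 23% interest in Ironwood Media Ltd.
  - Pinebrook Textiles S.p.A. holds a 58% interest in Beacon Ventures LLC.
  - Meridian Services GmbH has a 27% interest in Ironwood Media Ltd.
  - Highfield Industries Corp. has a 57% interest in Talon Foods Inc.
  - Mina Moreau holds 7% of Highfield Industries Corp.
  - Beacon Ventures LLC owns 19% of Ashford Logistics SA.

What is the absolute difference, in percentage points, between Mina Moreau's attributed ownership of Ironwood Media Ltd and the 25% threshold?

17.228183

By sibling attribution (R2), Mina Moreau is treated as also owning Sven Moreau's interest in Highfield Industries Corp, giving 7% + 34% = 41%.
By sibling attribution (R2), Mina Moreau is treated as also owning Sven Moreau's interest in Pinebrook Textiles S.p.A, giving 51% + 49% = 100%.
Chain via Highfield Industries Corp. → Talon Foods Inc. → Meridian Services GmbH (R1): 41% × 57% × 83% × 27% = 5.237217% of Ironwood Media Ltd.
Chain via Pinebrook Textiles S.p.A. → Beacon Ventures LLC → Ashford Logistics SA (R1): 100% × 58% × 19% × 23% = 2.5346% of Ironwood Media Ltd.
Aggregating (R3): 5.237217% + 2.5346% = 7.771817%.
7.771817% falls short of the 25% threshold by 17.228183 percentage points.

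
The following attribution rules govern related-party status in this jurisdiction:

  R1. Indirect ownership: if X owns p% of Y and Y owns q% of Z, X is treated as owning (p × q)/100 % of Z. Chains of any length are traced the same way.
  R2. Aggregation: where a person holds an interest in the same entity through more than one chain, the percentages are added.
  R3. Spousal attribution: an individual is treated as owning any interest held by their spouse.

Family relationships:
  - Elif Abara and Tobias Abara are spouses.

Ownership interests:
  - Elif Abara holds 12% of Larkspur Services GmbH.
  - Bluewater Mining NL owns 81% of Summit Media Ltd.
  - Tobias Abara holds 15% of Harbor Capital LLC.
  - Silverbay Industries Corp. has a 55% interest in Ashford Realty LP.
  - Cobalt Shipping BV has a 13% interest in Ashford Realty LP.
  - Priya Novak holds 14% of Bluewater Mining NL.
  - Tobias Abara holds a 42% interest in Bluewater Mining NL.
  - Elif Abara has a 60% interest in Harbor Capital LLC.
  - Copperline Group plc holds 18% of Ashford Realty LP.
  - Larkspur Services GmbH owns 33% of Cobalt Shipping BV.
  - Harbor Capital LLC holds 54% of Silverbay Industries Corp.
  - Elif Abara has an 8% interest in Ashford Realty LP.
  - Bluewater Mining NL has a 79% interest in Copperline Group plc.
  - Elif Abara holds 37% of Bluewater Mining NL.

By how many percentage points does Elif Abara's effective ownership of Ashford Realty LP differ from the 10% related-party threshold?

32.0236

By spousal attribution (R3), Elif Abara is treated as also owning Tobias Abara's interest in Bluewater Mining NL, giving 37% + 42% = 79%.
By spousal attribution (R3), Elif Abara is treated as also owning Tobias Abara's interest in Harbor Capital LLC, giving 60% + 15% = 75%.
Chain via Bluewater Mining NL → Copperline Group plc (R1): 79% × 79% × 18% = 11.2338% of Ashford Realty LP.
Chain via Harbor Capital LLC → Silverbay Industries Corp. (R1): 75% × 54% × 55% = 22.275% of Ashford Realty LP.
Chain via Larkspur Services GmbH → Cobalt Shipping BV (R1): 12% × 33% × 13% = 0.5148% of Ashford Realty LP.
Direct interest in Ashford Realty LP: 8%.
Aggregating (R2): 11.2338% + 22.275% + 0.5148% + 8% = 42.0236%.
42.0236% exceeds the 10% threshold by 32.0236 percentage points.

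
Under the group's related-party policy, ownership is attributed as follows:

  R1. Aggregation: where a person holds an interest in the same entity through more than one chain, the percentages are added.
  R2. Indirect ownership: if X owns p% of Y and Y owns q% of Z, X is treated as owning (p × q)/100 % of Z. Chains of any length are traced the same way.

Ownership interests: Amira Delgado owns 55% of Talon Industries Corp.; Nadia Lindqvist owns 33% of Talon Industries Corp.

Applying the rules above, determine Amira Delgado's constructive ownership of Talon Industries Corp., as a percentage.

55%

Direct interest in Talon Industries Corp: 55%.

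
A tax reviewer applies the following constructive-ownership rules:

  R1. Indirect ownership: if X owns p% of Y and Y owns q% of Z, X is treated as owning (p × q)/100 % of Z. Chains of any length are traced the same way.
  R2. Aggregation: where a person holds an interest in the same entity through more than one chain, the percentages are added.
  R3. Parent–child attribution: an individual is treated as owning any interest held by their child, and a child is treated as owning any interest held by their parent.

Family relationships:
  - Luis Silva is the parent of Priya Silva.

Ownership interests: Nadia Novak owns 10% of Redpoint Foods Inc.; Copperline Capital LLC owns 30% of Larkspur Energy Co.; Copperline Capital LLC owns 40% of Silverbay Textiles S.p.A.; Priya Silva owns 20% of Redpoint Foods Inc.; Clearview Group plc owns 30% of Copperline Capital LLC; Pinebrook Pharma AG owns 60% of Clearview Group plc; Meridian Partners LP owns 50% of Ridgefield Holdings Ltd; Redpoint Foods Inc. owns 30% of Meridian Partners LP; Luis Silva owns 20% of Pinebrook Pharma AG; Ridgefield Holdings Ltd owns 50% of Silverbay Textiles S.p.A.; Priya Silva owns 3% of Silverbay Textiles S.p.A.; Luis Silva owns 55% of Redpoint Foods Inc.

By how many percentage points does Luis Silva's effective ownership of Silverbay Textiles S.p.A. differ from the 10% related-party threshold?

By parent–child attribution (R3), Luis Silva is treated as also owning Priya Silva's interest in Redpoint Foods Inc, giving 55% + 20% = 75%.
By parent–child attribution (R3), Luis Silva is treated as owning Priya Silva's 3% interest in Silverbay Textiles S.p.A.
Chain via Redpoint Foods Inc. → Meridian Partners LP → Ridgefield Holdings Ltd (R1): 75% × 30% × 50% × 50% = 5.625% of Silverbay Textiles S.p.A.
Chain via Pinebrook Pharma AG → Clearview Group plc → Copperline Capital LLC (R1): 20% × 60% × 30% × 40% = 1.44% of Silverbay Textiles S.p.A.
Direct interest in Silverbay Textiles S.p.A: 3%.
Aggregating (R2): 5.625% + 1.44% + 3% = 10.065%.
10.065% exceeds the 10% threshold by 0.065 percentage points.

0.065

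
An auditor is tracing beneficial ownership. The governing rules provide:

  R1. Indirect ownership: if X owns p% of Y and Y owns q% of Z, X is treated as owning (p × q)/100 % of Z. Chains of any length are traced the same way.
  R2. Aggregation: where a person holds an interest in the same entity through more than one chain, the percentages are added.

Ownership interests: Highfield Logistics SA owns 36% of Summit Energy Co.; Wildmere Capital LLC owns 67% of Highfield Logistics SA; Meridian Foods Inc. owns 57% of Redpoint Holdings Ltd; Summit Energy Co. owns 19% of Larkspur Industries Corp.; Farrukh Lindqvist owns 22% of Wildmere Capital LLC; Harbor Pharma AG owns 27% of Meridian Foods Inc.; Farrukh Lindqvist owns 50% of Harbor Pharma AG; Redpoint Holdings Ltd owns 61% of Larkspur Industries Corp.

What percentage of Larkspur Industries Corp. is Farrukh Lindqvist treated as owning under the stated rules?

5.702166%

Chain via Harbor Pharma AG → Meridian Foods Inc. → Redpoint Holdings Ltd (R1): 50% × 27% × 57% × 61% = 4.69395% of Larkspur Industries Corp.
Chain via Wildmere Capital LLC → Highfield Logistics SA → Summit Energy Co. (R1): 22% × 67% × 36% × 19% = 1.008216% of Larkspur Industries Corp.
Aggregating (R2): 4.69395% + 1.008216% = 5.702166%.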